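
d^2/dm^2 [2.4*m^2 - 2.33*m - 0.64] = 4.80000000000000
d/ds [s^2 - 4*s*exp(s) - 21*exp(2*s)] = -4*s*exp(s) + 2*s - 42*exp(2*s) - 4*exp(s)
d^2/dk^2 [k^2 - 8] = 2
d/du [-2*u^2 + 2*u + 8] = 2 - 4*u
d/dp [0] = 0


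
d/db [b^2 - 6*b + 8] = 2*b - 6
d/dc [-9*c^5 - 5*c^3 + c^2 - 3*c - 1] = -45*c^4 - 15*c^2 + 2*c - 3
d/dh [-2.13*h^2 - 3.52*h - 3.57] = -4.26*h - 3.52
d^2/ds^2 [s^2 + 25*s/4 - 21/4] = 2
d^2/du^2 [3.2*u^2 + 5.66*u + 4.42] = 6.40000000000000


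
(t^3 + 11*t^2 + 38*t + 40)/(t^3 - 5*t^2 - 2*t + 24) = (t^2 + 9*t + 20)/(t^2 - 7*t + 12)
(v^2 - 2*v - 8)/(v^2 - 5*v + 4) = (v + 2)/(v - 1)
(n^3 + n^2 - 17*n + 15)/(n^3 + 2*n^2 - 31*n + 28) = (n^2 + 2*n - 15)/(n^2 + 3*n - 28)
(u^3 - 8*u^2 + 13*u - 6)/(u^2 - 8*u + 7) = (u^2 - 7*u + 6)/(u - 7)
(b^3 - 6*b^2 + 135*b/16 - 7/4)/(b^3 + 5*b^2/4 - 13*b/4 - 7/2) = (b^2 - 17*b/4 + 1)/(b^2 + 3*b + 2)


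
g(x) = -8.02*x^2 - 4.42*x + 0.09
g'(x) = -16.04*x - 4.42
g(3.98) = -144.54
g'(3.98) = -68.26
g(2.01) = -41.20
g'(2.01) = -36.66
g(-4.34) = -131.79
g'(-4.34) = 65.19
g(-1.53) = -11.92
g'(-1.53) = 20.12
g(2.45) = -58.88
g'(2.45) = -43.72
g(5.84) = -299.25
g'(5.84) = -98.09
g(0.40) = -2.96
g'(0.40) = -10.84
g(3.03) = -86.93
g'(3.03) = -53.02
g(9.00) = -689.31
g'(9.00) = -148.78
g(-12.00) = -1101.75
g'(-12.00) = 188.06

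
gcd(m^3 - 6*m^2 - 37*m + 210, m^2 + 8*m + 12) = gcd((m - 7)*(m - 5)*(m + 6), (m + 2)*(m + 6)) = m + 6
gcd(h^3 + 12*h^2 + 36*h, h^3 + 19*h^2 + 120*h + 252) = h^2 + 12*h + 36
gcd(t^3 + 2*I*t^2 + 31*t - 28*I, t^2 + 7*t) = 1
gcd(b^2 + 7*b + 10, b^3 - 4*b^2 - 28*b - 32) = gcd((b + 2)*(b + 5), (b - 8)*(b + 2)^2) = b + 2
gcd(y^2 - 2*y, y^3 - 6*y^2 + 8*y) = y^2 - 2*y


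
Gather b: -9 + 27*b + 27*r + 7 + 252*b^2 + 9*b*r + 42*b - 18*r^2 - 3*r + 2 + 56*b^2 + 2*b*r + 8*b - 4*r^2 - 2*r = 308*b^2 + b*(11*r + 77) - 22*r^2 + 22*r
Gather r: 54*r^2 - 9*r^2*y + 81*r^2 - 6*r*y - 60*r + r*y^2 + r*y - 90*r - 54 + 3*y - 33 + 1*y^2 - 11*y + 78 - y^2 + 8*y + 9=r^2*(135 - 9*y) + r*(y^2 - 5*y - 150)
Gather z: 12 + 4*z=4*z + 12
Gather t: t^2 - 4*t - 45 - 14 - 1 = t^2 - 4*t - 60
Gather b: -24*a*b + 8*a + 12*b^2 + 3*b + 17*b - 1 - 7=8*a + 12*b^2 + b*(20 - 24*a) - 8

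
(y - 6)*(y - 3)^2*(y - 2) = y^4 - 14*y^3 + 69*y^2 - 144*y + 108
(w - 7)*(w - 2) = w^2 - 9*w + 14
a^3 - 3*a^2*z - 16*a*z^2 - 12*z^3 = (a - 6*z)*(a + z)*(a + 2*z)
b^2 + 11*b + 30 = (b + 5)*(b + 6)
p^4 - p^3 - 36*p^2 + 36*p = p*(p - 6)*(p - 1)*(p + 6)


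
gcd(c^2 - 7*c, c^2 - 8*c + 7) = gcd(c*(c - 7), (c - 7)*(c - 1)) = c - 7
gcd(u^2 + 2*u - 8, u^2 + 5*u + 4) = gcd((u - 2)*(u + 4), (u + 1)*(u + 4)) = u + 4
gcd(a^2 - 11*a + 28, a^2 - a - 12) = a - 4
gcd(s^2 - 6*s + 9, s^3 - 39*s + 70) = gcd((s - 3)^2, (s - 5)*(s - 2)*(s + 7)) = 1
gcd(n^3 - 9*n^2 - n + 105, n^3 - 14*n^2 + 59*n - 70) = n^2 - 12*n + 35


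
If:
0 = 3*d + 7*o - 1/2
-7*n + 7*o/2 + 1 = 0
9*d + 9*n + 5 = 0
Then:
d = -185/198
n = 25/66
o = 109/231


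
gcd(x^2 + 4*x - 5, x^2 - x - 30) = x + 5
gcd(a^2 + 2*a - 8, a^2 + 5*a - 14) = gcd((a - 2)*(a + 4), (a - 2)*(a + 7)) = a - 2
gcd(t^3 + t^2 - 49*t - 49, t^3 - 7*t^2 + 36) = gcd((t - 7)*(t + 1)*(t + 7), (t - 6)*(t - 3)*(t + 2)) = 1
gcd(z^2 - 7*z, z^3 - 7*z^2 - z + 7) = z - 7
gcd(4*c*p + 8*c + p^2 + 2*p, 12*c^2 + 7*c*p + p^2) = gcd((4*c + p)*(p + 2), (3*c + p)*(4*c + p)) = 4*c + p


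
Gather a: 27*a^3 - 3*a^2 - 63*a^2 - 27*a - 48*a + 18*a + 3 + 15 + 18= 27*a^3 - 66*a^2 - 57*a + 36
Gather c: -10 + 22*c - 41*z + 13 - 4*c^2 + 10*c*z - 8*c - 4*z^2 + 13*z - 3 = -4*c^2 + c*(10*z + 14) - 4*z^2 - 28*z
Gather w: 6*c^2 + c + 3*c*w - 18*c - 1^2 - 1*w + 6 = 6*c^2 - 17*c + w*(3*c - 1) + 5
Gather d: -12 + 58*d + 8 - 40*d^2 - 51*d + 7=-40*d^2 + 7*d + 3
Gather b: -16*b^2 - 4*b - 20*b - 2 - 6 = -16*b^2 - 24*b - 8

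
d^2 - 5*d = d*(d - 5)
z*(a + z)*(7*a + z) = 7*a^2*z + 8*a*z^2 + z^3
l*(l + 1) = l^2 + l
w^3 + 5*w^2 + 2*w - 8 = (w - 1)*(w + 2)*(w + 4)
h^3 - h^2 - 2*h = h*(h - 2)*(h + 1)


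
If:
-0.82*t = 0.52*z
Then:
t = -0.634146341463415*z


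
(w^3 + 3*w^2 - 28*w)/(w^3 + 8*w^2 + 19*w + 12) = w*(w^2 + 3*w - 28)/(w^3 + 8*w^2 + 19*w + 12)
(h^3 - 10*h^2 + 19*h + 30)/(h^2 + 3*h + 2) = (h^2 - 11*h + 30)/(h + 2)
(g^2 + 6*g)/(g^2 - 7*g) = (g + 6)/(g - 7)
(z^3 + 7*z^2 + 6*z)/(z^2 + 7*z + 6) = z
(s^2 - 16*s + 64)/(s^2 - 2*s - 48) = (s - 8)/(s + 6)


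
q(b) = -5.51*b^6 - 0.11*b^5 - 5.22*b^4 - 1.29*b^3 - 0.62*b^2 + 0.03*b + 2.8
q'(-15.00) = 25146711.63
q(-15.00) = -62938858.40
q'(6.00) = -262444.17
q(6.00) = -264993.02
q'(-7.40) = 740212.69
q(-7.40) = -917498.48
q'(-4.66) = 74424.82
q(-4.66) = -58524.54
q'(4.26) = -48252.97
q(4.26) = -34912.83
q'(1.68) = -558.80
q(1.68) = -171.95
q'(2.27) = -2274.22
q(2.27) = -914.54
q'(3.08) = -9863.47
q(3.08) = -5244.80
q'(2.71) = -5309.23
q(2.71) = -2507.54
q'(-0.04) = 0.07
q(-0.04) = 2.80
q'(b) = -33.06*b^5 - 0.55*b^4 - 20.88*b^3 - 3.87*b^2 - 1.24*b + 0.03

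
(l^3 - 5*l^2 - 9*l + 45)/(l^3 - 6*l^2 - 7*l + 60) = (l - 3)/(l - 4)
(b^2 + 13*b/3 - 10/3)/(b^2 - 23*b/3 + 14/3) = (b + 5)/(b - 7)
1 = 1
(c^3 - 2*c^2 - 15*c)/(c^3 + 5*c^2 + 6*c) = (c - 5)/(c + 2)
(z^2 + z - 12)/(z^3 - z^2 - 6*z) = (z + 4)/(z*(z + 2))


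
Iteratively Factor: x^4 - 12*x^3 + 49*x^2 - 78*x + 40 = (x - 4)*(x^3 - 8*x^2 + 17*x - 10) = (x - 5)*(x - 4)*(x^2 - 3*x + 2) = (x - 5)*(x - 4)*(x - 1)*(x - 2)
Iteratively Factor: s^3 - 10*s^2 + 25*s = (s - 5)*(s^2 - 5*s) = s*(s - 5)*(s - 5)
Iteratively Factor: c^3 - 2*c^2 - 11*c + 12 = (c - 1)*(c^2 - c - 12) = (c - 4)*(c - 1)*(c + 3)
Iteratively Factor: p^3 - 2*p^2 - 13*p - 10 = (p + 1)*(p^2 - 3*p - 10) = (p - 5)*(p + 1)*(p + 2)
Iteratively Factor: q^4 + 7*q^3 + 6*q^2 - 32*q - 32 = (q + 4)*(q^3 + 3*q^2 - 6*q - 8) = (q - 2)*(q + 4)*(q^2 + 5*q + 4) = (q - 2)*(q + 4)^2*(q + 1)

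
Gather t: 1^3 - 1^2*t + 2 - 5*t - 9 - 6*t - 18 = -12*t - 24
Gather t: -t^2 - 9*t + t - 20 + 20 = -t^2 - 8*t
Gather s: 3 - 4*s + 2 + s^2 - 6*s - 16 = s^2 - 10*s - 11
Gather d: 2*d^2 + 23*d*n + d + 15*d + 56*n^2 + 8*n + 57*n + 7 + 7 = 2*d^2 + d*(23*n + 16) + 56*n^2 + 65*n + 14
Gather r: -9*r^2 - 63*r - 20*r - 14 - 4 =-9*r^2 - 83*r - 18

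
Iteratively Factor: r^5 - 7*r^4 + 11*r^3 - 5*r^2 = (r - 1)*(r^4 - 6*r^3 + 5*r^2) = r*(r - 1)*(r^3 - 6*r^2 + 5*r) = r^2*(r - 1)*(r^2 - 6*r + 5) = r^2*(r - 5)*(r - 1)*(r - 1)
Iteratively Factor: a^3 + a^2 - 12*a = (a - 3)*(a^2 + 4*a) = a*(a - 3)*(a + 4)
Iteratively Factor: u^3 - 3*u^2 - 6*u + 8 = (u + 2)*(u^2 - 5*u + 4) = (u - 4)*(u + 2)*(u - 1)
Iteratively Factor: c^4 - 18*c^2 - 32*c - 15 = (c + 1)*(c^3 - c^2 - 17*c - 15) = (c - 5)*(c + 1)*(c^2 + 4*c + 3) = (c - 5)*(c + 1)*(c + 3)*(c + 1)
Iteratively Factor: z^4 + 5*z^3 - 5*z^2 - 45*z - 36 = (z + 3)*(z^3 + 2*z^2 - 11*z - 12) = (z + 3)*(z + 4)*(z^2 - 2*z - 3) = (z + 1)*(z + 3)*(z + 4)*(z - 3)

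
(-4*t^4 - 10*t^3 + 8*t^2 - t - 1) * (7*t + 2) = -28*t^5 - 78*t^4 + 36*t^3 + 9*t^2 - 9*t - 2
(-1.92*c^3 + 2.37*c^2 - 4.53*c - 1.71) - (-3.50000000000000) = -1.92*c^3 + 2.37*c^2 - 4.53*c + 1.79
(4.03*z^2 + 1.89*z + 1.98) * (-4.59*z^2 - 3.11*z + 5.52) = -18.4977*z^4 - 21.2084*z^3 + 7.2795*z^2 + 4.275*z + 10.9296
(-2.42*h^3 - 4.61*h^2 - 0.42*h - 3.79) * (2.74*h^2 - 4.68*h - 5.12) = -6.6308*h^5 - 1.3058*h^4 + 32.8144*h^3 + 15.1842*h^2 + 19.8876*h + 19.4048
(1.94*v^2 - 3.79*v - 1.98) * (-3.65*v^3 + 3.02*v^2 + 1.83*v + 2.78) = -7.081*v^5 + 19.6923*v^4 - 0.6686*v^3 - 7.5221*v^2 - 14.1596*v - 5.5044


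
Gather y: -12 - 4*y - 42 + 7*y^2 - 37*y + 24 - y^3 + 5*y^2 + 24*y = -y^3 + 12*y^2 - 17*y - 30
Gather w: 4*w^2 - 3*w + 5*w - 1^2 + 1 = 4*w^2 + 2*w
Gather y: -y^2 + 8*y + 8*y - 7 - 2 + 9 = -y^2 + 16*y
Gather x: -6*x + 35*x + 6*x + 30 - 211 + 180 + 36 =35*x + 35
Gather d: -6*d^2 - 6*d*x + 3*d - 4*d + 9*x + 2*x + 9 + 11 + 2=-6*d^2 + d*(-6*x - 1) + 11*x + 22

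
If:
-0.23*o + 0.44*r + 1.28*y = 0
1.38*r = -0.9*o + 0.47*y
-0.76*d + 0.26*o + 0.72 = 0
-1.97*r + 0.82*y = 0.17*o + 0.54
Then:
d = 1.11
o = 0.46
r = -0.24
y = 0.17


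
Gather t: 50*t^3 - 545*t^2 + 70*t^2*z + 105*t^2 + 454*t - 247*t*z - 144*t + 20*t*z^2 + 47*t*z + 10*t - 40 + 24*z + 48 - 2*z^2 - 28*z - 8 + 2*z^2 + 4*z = 50*t^3 + t^2*(70*z - 440) + t*(20*z^2 - 200*z + 320)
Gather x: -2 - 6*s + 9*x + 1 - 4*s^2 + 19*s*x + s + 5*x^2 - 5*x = -4*s^2 - 5*s + 5*x^2 + x*(19*s + 4) - 1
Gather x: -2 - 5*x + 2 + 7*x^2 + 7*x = 7*x^2 + 2*x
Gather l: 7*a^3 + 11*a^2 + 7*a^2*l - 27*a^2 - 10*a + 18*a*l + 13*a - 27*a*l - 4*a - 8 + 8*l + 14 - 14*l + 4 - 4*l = 7*a^3 - 16*a^2 - a + l*(7*a^2 - 9*a - 10) + 10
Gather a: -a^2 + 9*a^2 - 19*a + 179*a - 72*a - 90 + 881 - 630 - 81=8*a^2 + 88*a + 80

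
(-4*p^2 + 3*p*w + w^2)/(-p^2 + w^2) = (4*p + w)/(p + w)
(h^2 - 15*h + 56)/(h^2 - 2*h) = (h^2 - 15*h + 56)/(h*(h - 2))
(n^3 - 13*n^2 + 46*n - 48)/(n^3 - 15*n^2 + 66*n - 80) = (n - 3)/(n - 5)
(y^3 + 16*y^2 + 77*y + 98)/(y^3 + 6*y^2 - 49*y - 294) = (y^2 + 9*y + 14)/(y^2 - y - 42)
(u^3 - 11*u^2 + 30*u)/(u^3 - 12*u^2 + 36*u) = (u - 5)/(u - 6)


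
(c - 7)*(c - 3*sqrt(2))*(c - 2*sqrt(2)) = c^3 - 5*sqrt(2)*c^2 - 7*c^2 + 12*c + 35*sqrt(2)*c - 84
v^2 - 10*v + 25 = (v - 5)^2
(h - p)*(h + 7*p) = h^2 + 6*h*p - 7*p^2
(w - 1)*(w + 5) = w^2 + 4*w - 5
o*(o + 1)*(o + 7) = o^3 + 8*o^2 + 7*o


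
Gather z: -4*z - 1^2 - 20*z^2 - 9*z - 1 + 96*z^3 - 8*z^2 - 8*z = 96*z^3 - 28*z^2 - 21*z - 2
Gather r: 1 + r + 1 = r + 2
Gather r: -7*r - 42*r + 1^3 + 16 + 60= 77 - 49*r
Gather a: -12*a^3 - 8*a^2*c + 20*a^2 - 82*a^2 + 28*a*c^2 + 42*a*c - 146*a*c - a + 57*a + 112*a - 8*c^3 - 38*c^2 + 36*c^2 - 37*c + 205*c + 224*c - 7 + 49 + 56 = -12*a^3 + a^2*(-8*c - 62) + a*(28*c^2 - 104*c + 168) - 8*c^3 - 2*c^2 + 392*c + 98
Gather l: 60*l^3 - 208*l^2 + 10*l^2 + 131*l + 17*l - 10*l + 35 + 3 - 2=60*l^3 - 198*l^2 + 138*l + 36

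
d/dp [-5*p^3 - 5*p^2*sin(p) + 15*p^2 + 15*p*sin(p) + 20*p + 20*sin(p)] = -5*p^2*cos(p) - 15*p^2 - 10*p*sin(p) + 15*p*cos(p) + 30*p + 15*sin(p) + 20*cos(p) + 20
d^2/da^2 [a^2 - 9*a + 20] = 2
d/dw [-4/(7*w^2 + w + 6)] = 4*(14*w + 1)/(7*w^2 + w + 6)^2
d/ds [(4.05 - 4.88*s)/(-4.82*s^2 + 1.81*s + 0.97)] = (-23.5216*s^2 + 39.042*s - 12.0641)/(23.2324*s^4 - 17.4484*s^3 - 6.0747*s^2 + 3.5114*s + 0.9409)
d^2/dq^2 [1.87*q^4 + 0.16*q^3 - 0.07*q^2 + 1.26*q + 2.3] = 22.44*q^2 + 0.96*q - 0.14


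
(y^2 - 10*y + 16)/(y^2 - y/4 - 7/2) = 4*(y - 8)/(4*y + 7)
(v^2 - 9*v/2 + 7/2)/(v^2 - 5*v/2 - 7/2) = (v - 1)/(v + 1)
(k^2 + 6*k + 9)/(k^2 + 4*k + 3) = (k + 3)/(k + 1)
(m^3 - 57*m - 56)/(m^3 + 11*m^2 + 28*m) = (m^2 - 7*m - 8)/(m*(m + 4))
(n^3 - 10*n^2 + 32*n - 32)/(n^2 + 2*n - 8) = (n^2 - 8*n + 16)/(n + 4)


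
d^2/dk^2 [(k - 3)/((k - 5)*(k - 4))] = 2*(k^3 - 9*k^2 + 21*k - 3)/(k^6 - 27*k^5 + 303*k^4 - 1809*k^3 + 6060*k^2 - 10800*k + 8000)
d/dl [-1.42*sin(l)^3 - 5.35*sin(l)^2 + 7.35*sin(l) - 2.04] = (-4.26*sin(l)^2 - 10.7*sin(l) + 7.35)*cos(l)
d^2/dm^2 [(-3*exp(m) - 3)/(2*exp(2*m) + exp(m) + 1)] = (-12*exp(3*m) - 42*exp(2*m) + 18*exp(m) + 24)*exp(2*m)/(8*exp(6*m) + 12*exp(5*m) + 18*exp(4*m) + 13*exp(3*m) + 9*exp(2*m) + 3*exp(m) + 1)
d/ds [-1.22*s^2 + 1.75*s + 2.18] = 1.75 - 2.44*s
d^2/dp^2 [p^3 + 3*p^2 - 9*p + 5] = 6*p + 6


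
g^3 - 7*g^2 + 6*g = g*(g - 6)*(g - 1)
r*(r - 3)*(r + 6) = r^3 + 3*r^2 - 18*r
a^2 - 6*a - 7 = (a - 7)*(a + 1)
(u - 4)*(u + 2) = u^2 - 2*u - 8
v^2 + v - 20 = (v - 4)*(v + 5)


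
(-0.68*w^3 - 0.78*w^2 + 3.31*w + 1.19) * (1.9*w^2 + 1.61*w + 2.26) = -1.292*w^5 - 2.5768*w^4 + 3.4964*w^3 + 5.8273*w^2 + 9.3965*w + 2.6894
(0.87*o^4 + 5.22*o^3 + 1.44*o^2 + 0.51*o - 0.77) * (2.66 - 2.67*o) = -2.3229*o^5 - 11.6232*o^4 + 10.0404*o^3 + 2.4687*o^2 + 3.4125*o - 2.0482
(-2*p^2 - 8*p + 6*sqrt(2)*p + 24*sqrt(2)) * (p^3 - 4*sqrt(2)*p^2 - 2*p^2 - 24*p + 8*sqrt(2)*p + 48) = -2*p^5 - 4*p^4 + 14*sqrt(2)*p^4 + 16*p^3 + 28*sqrt(2)*p^3 - 256*sqrt(2)*p^2 - 288*sqrt(2)*p + 1152*sqrt(2)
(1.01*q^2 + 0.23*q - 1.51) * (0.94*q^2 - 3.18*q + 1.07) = 0.9494*q^4 - 2.9956*q^3 - 1.0701*q^2 + 5.0479*q - 1.6157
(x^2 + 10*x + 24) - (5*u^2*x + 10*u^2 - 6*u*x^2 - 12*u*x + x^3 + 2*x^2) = -5*u^2*x - 10*u^2 + 6*u*x^2 + 12*u*x - x^3 - x^2 + 10*x + 24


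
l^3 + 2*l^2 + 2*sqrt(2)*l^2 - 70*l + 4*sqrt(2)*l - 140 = (l + 2)*(l - 5*sqrt(2))*(l + 7*sqrt(2))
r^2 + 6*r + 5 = (r + 1)*(r + 5)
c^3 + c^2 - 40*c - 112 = (c - 7)*(c + 4)^2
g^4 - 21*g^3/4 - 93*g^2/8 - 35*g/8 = g*(g - 7)*(g + 1/2)*(g + 5/4)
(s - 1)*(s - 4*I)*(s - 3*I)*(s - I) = s^4 - s^3 - 8*I*s^3 - 19*s^2 + 8*I*s^2 + 19*s + 12*I*s - 12*I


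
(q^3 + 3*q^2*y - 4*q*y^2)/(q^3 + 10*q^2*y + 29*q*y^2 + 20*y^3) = q*(q - y)/(q^2 + 6*q*y + 5*y^2)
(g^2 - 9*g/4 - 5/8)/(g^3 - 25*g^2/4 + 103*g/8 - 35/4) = (4*g + 1)/(4*g^2 - 15*g + 14)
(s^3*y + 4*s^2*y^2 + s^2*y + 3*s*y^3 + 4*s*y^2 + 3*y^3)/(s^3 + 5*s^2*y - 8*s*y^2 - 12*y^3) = y*(-s^2 - 3*s*y - s - 3*y)/(-s^2 - 4*s*y + 12*y^2)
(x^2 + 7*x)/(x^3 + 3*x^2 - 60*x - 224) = x/(x^2 - 4*x - 32)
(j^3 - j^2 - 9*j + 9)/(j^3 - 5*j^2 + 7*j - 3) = (j + 3)/(j - 1)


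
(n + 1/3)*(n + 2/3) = n^2 + n + 2/9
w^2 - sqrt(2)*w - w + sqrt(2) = (w - 1)*(w - sqrt(2))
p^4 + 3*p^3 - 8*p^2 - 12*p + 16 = (p - 2)*(p - 1)*(p + 2)*(p + 4)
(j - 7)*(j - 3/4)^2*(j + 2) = j^4 - 13*j^3/2 - 95*j^2/16 + 291*j/16 - 63/8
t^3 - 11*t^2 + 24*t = t*(t - 8)*(t - 3)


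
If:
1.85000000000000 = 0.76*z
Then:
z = 2.43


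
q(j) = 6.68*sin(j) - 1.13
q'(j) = 6.68*cos(j)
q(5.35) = -6.50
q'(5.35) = 3.98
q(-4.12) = 4.41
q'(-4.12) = -3.73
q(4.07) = -6.48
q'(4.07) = -4.00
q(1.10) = 4.82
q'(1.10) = 3.03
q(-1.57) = -7.81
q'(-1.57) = 0.01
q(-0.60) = -4.90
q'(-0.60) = 5.51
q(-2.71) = -3.92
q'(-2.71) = -6.07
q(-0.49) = -4.27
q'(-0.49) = 5.89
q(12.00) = -4.71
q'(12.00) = 5.64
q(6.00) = -3.00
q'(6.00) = 6.41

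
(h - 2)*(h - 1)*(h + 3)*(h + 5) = h^4 + 5*h^3 - 7*h^2 - 29*h + 30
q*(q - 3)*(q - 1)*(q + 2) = q^4 - 2*q^3 - 5*q^2 + 6*q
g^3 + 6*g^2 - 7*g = g*(g - 1)*(g + 7)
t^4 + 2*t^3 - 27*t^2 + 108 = (t - 3)^2*(t + 2)*(t + 6)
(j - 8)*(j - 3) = j^2 - 11*j + 24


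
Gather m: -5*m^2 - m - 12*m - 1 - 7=-5*m^2 - 13*m - 8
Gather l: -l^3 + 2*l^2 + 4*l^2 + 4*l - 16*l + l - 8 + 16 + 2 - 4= -l^3 + 6*l^2 - 11*l + 6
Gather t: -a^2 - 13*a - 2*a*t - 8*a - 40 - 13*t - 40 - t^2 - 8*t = -a^2 - 21*a - t^2 + t*(-2*a - 21) - 80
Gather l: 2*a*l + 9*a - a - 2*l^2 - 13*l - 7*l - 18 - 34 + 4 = 8*a - 2*l^2 + l*(2*a - 20) - 48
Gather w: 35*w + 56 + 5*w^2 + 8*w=5*w^2 + 43*w + 56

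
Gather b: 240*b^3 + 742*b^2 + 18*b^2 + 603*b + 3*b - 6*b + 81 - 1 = 240*b^3 + 760*b^2 + 600*b + 80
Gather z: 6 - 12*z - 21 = -12*z - 15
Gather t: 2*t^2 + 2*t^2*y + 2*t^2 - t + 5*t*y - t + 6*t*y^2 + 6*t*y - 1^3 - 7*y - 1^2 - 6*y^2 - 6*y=t^2*(2*y + 4) + t*(6*y^2 + 11*y - 2) - 6*y^2 - 13*y - 2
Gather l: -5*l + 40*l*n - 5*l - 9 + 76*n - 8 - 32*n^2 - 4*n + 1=l*(40*n - 10) - 32*n^2 + 72*n - 16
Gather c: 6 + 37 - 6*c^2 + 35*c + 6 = -6*c^2 + 35*c + 49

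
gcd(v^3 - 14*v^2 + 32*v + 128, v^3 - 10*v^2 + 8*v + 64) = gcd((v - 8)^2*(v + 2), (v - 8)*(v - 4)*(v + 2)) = v^2 - 6*v - 16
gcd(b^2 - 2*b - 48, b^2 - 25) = 1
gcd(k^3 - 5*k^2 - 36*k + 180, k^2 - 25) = k - 5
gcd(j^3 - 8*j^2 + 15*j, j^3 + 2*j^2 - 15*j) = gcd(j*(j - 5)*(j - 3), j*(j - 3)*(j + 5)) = j^2 - 3*j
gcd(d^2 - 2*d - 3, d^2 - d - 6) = d - 3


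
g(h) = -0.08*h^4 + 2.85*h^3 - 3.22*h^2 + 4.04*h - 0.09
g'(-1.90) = 49.34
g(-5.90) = -818.28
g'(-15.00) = 3104.39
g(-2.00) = -45.13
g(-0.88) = -8.13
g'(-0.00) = 4.04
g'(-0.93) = 17.68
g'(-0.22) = 5.87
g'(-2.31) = 68.48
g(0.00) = -0.09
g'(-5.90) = 405.38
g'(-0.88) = 16.55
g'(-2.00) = 53.68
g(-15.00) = -14453.94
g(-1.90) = -39.98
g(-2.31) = -64.01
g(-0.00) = -0.09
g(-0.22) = -1.17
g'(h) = -0.32*h^3 + 8.55*h^2 - 6.44*h + 4.04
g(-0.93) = -8.98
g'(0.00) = 4.04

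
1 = 1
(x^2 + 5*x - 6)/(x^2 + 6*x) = (x - 1)/x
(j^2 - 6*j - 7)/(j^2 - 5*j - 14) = (j + 1)/(j + 2)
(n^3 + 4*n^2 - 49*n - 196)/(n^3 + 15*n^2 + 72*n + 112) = (n - 7)/(n + 4)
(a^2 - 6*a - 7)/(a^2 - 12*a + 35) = (a + 1)/(a - 5)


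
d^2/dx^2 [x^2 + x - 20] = 2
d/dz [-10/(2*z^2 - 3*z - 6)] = 10*(4*z - 3)/(-2*z^2 + 3*z + 6)^2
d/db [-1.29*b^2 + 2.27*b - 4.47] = 2.27 - 2.58*b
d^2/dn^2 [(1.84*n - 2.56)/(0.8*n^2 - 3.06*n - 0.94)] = ((15.3568 - 8.832*n)*(-0.8*n^2 + 3.06*n + 0.94) - (1.6*n - 3.06)*(1.84*n - 2.56)*(3.2*n - 6.12))/(-0.8*n^2 + 3.06*n + 0.94)^3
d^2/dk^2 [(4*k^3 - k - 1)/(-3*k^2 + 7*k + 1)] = 2*(-199*k^3 - 57*k^2 - 66*k + 45)/(27*k^6 - 189*k^5 + 414*k^4 - 217*k^3 - 138*k^2 - 21*k - 1)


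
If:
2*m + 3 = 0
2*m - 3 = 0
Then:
No Solution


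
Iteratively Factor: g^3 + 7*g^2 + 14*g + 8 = (g + 1)*(g^2 + 6*g + 8) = (g + 1)*(g + 4)*(g + 2)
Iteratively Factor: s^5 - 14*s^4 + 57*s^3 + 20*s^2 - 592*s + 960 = (s - 4)*(s^4 - 10*s^3 + 17*s^2 + 88*s - 240) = (s - 4)^2*(s^3 - 6*s^2 - 7*s + 60) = (s - 4)^3*(s^2 - 2*s - 15) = (s - 5)*(s - 4)^3*(s + 3)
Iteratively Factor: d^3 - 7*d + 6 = (d - 2)*(d^2 + 2*d - 3) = (d - 2)*(d - 1)*(d + 3)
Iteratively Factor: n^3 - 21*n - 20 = (n + 1)*(n^2 - n - 20) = (n - 5)*(n + 1)*(n + 4)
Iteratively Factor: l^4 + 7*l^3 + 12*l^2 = (l)*(l^3 + 7*l^2 + 12*l) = l*(l + 4)*(l^2 + 3*l) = l^2*(l + 4)*(l + 3)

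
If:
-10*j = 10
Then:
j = -1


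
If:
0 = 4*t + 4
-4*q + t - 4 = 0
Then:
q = -5/4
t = -1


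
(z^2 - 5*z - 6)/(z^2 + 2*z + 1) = (z - 6)/(z + 1)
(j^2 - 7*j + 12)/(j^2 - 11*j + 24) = (j - 4)/(j - 8)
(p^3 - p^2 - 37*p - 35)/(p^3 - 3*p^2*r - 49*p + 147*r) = (p^2 + 6*p + 5)/(p^2 - 3*p*r + 7*p - 21*r)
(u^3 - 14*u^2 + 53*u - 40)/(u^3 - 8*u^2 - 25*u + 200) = (u - 1)/(u + 5)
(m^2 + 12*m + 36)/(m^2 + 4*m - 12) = (m + 6)/(m - 2)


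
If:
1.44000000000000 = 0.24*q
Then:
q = 6.00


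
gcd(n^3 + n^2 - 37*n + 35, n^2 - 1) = n - 1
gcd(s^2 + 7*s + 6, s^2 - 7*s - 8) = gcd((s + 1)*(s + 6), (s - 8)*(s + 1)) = s + 1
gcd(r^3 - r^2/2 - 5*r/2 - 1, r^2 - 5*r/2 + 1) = r - 2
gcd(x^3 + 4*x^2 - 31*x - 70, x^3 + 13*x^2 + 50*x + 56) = x^2 + 9*x + 14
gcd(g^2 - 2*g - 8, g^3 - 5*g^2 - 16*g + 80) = g - 4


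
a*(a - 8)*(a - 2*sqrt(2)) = a^3 - 8*a^2 - 2*sqrt(2)*a^2 + 16*sqrt(2)*a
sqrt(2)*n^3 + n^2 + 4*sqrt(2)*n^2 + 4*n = n*(n + 4)*(sqrt(2)*n + 1)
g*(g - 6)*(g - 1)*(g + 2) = g^4 - 5*g^3 - 8*g^2 + 12*g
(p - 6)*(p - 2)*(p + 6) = p^3 - 2*p^2 - 36*p + 72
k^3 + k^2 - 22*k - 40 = (k - 5)*(k + 2)*(k + 4)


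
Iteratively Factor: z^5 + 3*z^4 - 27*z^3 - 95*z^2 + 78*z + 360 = (z + 3)*(z^4 - 27*z^2 - 14*z + 120) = (z - 2)*(z + 3)*(z^3 + 2*z^2 - 23*z - 60) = (z - 2)*(z + 3)^2*(z^2 - z - 20) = (z - 5)*(z - 2)*(z + 3)^2*(z + 4)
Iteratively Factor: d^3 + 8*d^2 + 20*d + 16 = (d + 2)*(d^2 + 6*d + 8) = (d + 2)^2*(d + 4)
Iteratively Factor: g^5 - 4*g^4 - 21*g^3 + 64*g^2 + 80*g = (g + 4)*(g^4 - 8*g^3 + 11*g^2 + 20*g) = (g - 4)*(g + 4)*(g^3 - 4*g^2 - 5*g) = (g - 4)*(g + 1)*(g + 4)*(g^2 - 5*g) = (g - 5)*(g - 4)*(g + 1)*(g + 4)*(g)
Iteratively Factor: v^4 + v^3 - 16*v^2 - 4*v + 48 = (v - 2)*(v^3 + 3*v^2 - 10*v - 24) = (v - 3)*(v - 2)*(v^2 + 6*v + 8) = (v - 3)*(v - 2)*(v + 2)*(v + 4)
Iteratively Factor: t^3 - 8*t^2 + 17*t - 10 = (t - 5)*(t^2 - 3*t + 2) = (t - 5)*(t - 2)*(t - 1)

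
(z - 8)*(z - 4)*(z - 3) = z^3 - 15*z^2 + 68*z - 96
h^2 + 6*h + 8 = (h + 2)*(h + 4)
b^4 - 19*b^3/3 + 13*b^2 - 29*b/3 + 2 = (b - 3)*(b - 2)*(b - 1)*(b - 1/3)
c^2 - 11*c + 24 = (c - 8)*(c - 3)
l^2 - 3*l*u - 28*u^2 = (l - 7*u)*(l + 4*u)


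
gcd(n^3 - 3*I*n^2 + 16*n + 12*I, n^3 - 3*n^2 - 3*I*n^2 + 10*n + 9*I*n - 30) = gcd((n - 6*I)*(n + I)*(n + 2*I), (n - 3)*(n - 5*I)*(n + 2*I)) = n + 2*I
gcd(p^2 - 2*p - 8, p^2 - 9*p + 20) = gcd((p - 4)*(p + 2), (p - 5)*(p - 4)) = p - 4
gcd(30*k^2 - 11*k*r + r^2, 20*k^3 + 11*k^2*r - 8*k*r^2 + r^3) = -5*k + r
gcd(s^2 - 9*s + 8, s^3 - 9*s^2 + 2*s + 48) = s - 8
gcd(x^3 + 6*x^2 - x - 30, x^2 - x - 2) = x - 2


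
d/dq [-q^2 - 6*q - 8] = -2*q - 6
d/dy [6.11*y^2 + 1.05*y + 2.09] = 12.22*y + 1.05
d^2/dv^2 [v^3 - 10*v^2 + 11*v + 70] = 6*v - 20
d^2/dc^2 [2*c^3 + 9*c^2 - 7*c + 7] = 12*c + 18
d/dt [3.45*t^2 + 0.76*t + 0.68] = 6.9*t + 0.76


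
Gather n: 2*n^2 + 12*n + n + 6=2*n^2 + 13*n + 6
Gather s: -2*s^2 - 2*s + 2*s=-2*s^2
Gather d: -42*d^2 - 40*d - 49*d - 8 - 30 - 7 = -42*d^2 - 89*d - 45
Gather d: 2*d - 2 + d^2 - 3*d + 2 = d^2 - d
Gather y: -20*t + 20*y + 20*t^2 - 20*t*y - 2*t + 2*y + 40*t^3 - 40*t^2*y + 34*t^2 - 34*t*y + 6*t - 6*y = 40*t^3 + 54*t^2 - 16*t + y*(-40*t^2 - 54*t + 16)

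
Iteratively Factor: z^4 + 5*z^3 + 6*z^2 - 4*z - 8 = (z - 1)*(z^3 + 6*z^2 + 12*z + 8) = (z - 1)*(z + 2)*(z^2 + 4*z + 4) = (z - 1)*(z + 2)^2*(z + 2)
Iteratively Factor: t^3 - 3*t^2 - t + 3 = (t - 3)*(t^2 - 1) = (t - 3)*(t - 1)*(t + 1)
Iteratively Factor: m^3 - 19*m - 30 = (m + 3)*(m^2 - 3*m - 10) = (m + 2)*(m + 3)*(m - 5)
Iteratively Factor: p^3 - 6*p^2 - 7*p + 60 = (p - 5)*(p^2 - p - 12) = (p - 5)*(p + 3)*(p - 4)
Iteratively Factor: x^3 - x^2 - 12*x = (x + 3)*(x^2 - 4*x) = x*(x + 3)*(x - 4)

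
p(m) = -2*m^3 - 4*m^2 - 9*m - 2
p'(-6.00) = -177.00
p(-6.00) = 340.00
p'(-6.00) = -177.00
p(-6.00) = 340.00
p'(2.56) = -68.80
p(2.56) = -84.81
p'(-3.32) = -48.57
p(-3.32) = 56.98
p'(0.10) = -9.86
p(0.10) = -2.94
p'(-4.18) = -80.39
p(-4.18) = 111.80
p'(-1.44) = -9.92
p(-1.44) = 8.64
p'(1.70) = -39.94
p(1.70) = -38.69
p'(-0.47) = -6.57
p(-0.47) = 1.55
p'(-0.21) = -7.58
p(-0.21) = -0.27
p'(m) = -6*m^2 - 8*m - 9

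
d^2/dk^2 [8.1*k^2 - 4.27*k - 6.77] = 16.2000000000000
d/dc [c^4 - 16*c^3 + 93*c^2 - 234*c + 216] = 4*c^3 - 48*c^2 + 186*c - 234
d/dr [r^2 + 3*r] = 2*r + 3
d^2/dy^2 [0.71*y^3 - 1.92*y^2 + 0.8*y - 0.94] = 4.26*y - 3.84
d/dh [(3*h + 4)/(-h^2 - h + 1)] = (3*h^2 + 8*h + 7)/(h^4 + 2*h^3 - h^2 - 2*h + 1)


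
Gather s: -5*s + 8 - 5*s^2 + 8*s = -5*s^2 + 3*s + 8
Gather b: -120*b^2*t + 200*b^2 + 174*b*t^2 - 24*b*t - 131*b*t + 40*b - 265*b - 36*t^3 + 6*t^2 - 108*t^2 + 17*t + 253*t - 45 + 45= b^2*(200 - 120*t) + b*(174*t^2 - 155*t - 225) - 36*t^3 - 102*t^2 + 270*t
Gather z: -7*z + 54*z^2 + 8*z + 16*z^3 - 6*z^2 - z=16*z^3 + 48*z^2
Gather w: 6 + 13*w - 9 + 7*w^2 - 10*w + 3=7*w^2 + 3*w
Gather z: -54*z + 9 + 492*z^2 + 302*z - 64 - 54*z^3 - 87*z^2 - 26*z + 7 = -54*z^3 + 405*z^2 + 222*z - 48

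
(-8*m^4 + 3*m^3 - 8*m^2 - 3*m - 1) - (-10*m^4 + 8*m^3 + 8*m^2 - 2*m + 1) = 2*m^4 - 5*m^3 - 16*m^2 - m - 2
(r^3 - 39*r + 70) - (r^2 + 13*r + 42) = r^3 - r^2 - 52*r + 28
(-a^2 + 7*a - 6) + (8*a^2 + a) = 7*a^2 + 8*a - 6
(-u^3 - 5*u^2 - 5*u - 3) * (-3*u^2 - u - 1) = 3*u^5 + 16*u^4 + 21*u^3 + 19*u^2 + 8*u + 3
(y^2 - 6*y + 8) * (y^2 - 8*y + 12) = y^4 - 14*y^3 + 68*y^2 - 136*y + 96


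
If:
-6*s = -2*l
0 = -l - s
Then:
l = 0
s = 0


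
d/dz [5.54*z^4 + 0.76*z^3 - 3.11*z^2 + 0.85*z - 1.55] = 22.16*z^3 + 2.28*z^2 - 6.22*z + 0.85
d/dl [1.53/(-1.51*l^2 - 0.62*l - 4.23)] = (4.6206*l + 0.9486)/(1.51*l^2 + 0.62*l + 4.23)^2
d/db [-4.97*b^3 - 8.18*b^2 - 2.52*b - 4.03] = -14.91*b^2 - 16.36*b - 2.52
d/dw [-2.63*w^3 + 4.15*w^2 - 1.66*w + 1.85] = -7.89*w^2 + 8.3*w - 1.66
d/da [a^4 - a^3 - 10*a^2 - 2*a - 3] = 4*a^3 - 3*a^2 - 20*a - 2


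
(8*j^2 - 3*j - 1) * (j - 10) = 8*j^3 - 83*j^2 + 29*j + 10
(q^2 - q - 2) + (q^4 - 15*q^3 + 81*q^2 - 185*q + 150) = q^4 - 15*q^3 + 82*q^2 - 186*q + 148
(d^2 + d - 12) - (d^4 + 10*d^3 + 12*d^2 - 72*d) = -d^4 - 10*d^3 - 11*d^2 + 73*d - 12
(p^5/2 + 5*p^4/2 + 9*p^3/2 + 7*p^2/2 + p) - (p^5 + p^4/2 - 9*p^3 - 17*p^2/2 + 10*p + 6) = -p^5/2 + 2*p^4 + 27*p^3/2 + 12*p^2 - 9*p - 6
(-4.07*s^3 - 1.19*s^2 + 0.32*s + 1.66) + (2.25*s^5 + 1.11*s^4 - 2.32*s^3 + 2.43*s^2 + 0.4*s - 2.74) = 2.25*s^5 + 1.11*s^4 - 6.39*s^3 + 1.24*s^2 + 0.72*s - 1.08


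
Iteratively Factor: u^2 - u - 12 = (u - 4)*(u + 3)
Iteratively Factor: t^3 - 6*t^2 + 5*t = (t - 5)*(t^2 - t) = (t - 5)*(t - 1)*(t)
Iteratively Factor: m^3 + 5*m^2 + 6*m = (m + 3)*(m^2 + 2*m) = m*(m + 3)*(m + 2)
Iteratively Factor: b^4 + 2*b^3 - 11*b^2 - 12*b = (b + 4)*(b^3 - 2*b^2 - 3*b) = b*(b + 4)*(b^2 - 2*b - 3) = b*(b - 3)*(b + 4)*(b + 1)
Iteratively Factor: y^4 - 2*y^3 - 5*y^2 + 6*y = (y - 3)*(y^3 + y^2 - 2*y) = (y - 3)*(y - 1)*(y^2 + 2*y) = (y - 3)*(y - 1)*(y + 2)*(y)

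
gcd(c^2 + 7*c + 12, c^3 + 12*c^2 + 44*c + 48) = c + 4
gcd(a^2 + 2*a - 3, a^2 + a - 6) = a + 3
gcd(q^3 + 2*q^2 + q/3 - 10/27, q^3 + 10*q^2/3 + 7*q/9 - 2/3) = q^2 + q/3 - 2/9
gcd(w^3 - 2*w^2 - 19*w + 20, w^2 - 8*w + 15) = w - 5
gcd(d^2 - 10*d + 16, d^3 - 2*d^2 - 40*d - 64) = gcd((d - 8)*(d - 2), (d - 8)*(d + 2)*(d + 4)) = d - 8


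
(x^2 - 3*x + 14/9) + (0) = x^2 - 3*x + 14/9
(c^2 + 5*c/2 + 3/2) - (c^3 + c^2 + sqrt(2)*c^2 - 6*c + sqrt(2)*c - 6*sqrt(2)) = -c^3 - sqrt(2)*c^2 - sqrt(2)*c + 17*c/2 + 3/2 + 6*sqrt(2)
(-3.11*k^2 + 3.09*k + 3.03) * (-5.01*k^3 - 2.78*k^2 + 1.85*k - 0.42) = 15.5811*k^5 - 6.8351*k^4 - 29.524*k^3 - 1.4007*k^2 + 4.3077*k - 1.2726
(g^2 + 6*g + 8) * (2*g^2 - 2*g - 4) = 2*g^4 + 10*g^3 - 40*g - 32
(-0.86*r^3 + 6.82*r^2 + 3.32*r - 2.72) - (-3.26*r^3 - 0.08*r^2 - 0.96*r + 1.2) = 2.4*r^3 + 6.9*r^2 + 4.28*r - 3.92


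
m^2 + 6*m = m*(m + 6)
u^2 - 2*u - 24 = (u - 6)*(u + 4)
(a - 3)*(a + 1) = a^2 - 2*a - 3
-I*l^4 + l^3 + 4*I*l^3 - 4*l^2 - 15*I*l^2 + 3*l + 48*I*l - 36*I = (l - 3)*(l - 3*I)*(l + 4*I)*(-I*l + I)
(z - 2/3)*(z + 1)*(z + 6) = z^3 + 19*z^2/3 + 4*z/3 - 4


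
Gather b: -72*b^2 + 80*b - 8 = -72*b^2 + 80*b - 8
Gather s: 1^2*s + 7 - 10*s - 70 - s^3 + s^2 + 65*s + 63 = -s^3 + s^2 + 56*s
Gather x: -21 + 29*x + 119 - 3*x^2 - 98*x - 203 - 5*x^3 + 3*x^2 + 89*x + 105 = -5*x^3 + 20*x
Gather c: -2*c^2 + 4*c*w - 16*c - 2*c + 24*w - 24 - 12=-2*c^2 + c*(4*w - 18) + 24*w - 36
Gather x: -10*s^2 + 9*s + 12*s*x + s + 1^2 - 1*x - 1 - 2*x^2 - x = -10*s^2 + 10*s - 2*x^2 + x*(12*s - 2)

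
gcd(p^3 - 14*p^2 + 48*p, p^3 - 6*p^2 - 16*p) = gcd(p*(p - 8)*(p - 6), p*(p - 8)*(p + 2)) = p^2 - 8*p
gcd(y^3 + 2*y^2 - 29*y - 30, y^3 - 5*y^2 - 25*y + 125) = y - 5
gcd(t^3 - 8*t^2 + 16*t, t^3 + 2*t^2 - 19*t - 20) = t - 4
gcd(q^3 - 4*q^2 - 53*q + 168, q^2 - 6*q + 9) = q - 3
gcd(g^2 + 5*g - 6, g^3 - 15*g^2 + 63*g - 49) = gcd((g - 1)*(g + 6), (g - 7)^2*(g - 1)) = g - 1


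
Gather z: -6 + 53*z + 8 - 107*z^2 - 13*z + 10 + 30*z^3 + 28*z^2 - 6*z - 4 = 30*z^3 - 79*z^2 + 34*z + 8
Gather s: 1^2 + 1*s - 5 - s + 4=0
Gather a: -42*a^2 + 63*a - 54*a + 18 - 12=-42*a^2 + 9*a + 6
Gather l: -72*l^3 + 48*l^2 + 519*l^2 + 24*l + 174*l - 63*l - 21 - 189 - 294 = -72*l^3 + 567*l^2 + 135*l - 504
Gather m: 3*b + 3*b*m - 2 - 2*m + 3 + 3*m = 3*b + m*(3*b + 1) + 1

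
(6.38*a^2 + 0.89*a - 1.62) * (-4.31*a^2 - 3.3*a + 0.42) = -27.4978*a^4 - 24.8899*a^3 + 6.7248*a^2 + 5.7198*a - 0.6804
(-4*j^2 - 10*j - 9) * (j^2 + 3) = -4*j^4 - 10*j^3 - 21*j^2 - 30*j - 27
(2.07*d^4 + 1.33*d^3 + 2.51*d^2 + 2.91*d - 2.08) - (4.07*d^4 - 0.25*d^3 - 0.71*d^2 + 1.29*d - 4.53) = -2.0*d^4 + 1.58*d^3 + 3.22*d^2 + 1.62*d + 2.45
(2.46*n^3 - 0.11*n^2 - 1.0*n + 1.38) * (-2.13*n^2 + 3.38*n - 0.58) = -5.2398*n^5 + 8.5491*n^4 + 0.3314*n^3 - 6.2556*n^2 + 5.2444*n - 0.8004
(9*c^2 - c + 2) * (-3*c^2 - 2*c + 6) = -27*c^4 - 15*c^3 + 50*c^2 - 10*c + 12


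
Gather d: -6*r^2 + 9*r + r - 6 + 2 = -6*r^2 + 10*r - 4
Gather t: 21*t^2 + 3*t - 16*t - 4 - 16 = 21*t^2 - 13*t - 20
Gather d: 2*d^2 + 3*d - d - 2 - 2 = 2*d^2 + 2*d - 4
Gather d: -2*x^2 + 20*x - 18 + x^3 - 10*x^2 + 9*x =x^3 - 12*x^2 + 29*x - 18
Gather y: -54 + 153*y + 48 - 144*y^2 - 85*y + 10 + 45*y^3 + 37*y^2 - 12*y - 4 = 45*y^3 - 107*y^2 + 56*y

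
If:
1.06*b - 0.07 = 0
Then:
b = 0.07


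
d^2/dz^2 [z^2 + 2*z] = 2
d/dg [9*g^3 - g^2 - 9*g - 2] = 27*g^2 - 2*g - 9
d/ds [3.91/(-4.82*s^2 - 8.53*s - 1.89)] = (37.6924*s + 33.3523)/(4.82*s^2 + 8.53*s + 1.89)^2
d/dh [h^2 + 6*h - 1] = 2*h + 6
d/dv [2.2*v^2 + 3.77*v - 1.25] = 4.4*v + 3.77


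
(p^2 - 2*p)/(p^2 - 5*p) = (p - 2)/(p - 5)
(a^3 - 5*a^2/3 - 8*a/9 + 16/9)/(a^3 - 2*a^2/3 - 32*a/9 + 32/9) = (a + 1)/(a + 2)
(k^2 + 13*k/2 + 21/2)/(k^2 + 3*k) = (k + 7/2)/k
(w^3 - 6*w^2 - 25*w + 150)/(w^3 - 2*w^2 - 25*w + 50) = (w - 6)/(w - 2)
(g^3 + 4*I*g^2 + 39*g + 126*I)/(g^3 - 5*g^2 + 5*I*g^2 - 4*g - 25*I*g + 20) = (g^3 + 4*I*g^2 + 39*g + 126*I)/(g^3 + 5*g^2*(-1 + I) - g*(4 + 25*I) + 20)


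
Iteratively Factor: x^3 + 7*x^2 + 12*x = (x + 4)*(x^2 + 3*x) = (x + 3)*(x + 4)*(x)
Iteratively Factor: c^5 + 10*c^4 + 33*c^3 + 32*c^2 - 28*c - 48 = (c - 1)*(c^4 + 11*c^3 + 44*c^2 + 76*c + 48) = (c - 1)*(c + 4)*(c^3 + 7*c^2 + 16*c + 12) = (c - 1)*(c + 2)*(c + 4)*(c^2 + 5*c + 6) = (c - 1)*(c + 2)*(c + 3)*(c + 4)*(c + 2)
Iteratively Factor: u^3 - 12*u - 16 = (u - 4)*(u^2 + 4*u + 4) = (u - 4)*(u + 2)*(u + 2)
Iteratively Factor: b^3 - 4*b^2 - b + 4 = (b - 4)*(b^2 - 1) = (b - 4)*(b + 1)*(b - 1)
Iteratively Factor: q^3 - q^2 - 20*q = (q)*(q^2 - q - 20) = q*(q + 4)*(q - 5)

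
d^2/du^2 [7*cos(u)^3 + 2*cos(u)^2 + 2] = -21*cos(u)/4 - 4*cos(2*u) - 63*cos(3*u)/4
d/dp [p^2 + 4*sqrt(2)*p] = 2*p + 4*sqrt(2)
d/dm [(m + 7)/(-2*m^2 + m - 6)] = (-2*m^2 + m + (m + 7)*(4*m - 1) - 6)/(2*m^2 - m + 6)^2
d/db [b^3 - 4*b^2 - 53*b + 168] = 3*b^2 - 8*b - 53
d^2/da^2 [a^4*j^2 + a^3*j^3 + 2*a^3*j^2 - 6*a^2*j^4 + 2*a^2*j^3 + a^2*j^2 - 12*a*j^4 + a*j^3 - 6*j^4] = j^2*(12*a^2 + 6*a*j + 12*a - 12*j^2 + 4*j + 2)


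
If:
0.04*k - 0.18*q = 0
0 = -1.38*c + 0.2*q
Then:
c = 0.144927536231884*q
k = 4.5*q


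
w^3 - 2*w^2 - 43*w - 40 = (w - 8)*(w + 1)*(w + 5)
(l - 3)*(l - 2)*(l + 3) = l^3 - 2*l^2 - 9*l + 18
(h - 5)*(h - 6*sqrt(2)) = h^2 - 6*sqrt(2)*h - 5*h + 30*sqrt(2)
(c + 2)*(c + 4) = c^2 + 6*c + 8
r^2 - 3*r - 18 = (r - 6)*(r + 3)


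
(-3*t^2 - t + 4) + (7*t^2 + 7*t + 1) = 4*t^2 + 6*t + 5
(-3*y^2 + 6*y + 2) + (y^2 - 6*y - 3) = -2*y^2 - 1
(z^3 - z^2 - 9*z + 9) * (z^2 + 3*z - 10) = z^5 + 2*z^4 - 22*z^3 - 8*z^2 + 117*z - 90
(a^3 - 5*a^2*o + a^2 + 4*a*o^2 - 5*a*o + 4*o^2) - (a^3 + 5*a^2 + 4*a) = -5*a^2*o - 4*a^2 + 4*a*o^2 - 5*a*o - 4*a + 4*o^2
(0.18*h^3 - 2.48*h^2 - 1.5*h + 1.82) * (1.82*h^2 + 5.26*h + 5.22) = 0.3276*h^5 - 3.5668*h^4 - 14.8352*h^3 - 17.5232*h^2 + 1.7432*h + 9.5004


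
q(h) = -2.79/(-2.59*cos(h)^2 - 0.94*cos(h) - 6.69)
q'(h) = -2.79*(-5.18*sin(h)*cos(h) - 0.94*sin(h))/(-2.59*cos(h)^2 - 0.94*cos(h) - 6.69)^2 = (14.4522*cos(h) + 2.6226)*sin(h)/(2.59*cos(h)^2 + 0.94*cos(h) + 6.69)^2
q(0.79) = 0.32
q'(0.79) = 0.12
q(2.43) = 0.37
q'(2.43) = -0.10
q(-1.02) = 0.35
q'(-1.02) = -0.14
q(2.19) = 0.40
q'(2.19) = -0.10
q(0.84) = 0.33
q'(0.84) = 0.13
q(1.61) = 0.42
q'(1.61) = 0.05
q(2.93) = 0.34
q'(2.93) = -0.04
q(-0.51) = 0.29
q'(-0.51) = -0.08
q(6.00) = 0.28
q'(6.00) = -0.05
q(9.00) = 0.35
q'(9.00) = -0.07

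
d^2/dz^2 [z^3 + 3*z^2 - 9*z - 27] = 6*z + 6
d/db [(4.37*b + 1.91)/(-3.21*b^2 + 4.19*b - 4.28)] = (14.0277*b^2 + 12.2622*b - 26.7065)/(10.3041*b^4 - 26.8998*b^3 + 45.0337*b^2 - 35.8664*b + 18.3184)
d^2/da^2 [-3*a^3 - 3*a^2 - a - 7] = -18*a - 6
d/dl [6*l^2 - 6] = 12*l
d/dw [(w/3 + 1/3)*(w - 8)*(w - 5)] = w^2 - 8*w + 9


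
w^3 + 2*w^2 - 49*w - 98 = (w - 7)*(w + 2)*(w + 7)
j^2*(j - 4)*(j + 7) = j^4 + 3*j^3 - 28*j^2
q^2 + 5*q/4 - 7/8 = (q - 1/2)*(q + 7/4)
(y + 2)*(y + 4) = y^2 + 6*y + 8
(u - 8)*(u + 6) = u^2 - 2*u - 48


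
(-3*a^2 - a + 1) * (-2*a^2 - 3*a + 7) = 6*a^4 + 11*a^3 - 20*a^2 - 10*a + 7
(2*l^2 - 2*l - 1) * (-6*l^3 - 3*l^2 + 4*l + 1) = -12*l^5 + 6*l^4 + 20*l^3 - 3*l^2 - 6*l - 1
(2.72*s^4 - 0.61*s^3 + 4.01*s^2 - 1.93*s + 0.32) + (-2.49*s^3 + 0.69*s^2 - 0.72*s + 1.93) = 2.72*s^4 - 3.1*s^3 + 4.7*s^2 - 2.65*s + 2.25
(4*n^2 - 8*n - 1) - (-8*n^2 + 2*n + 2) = 12*n^2 - 10*n - 3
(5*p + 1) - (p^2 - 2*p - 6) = -p^2 + 7*p + 7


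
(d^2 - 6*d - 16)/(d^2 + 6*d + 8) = (d - 8)/(d + 4)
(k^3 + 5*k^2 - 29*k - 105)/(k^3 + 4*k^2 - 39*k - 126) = (k - 5)/(k - 6)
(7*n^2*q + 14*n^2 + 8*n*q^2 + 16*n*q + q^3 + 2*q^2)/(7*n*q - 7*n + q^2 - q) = (n*q + 2*n + q^2 + 2*q)/(q - 1)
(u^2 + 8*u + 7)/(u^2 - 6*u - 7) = (u + 7)/(u - 7)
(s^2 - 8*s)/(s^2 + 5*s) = (s - 8)/(s + 5)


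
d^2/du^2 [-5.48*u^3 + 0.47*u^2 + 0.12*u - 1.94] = 0.94 - 32.88*u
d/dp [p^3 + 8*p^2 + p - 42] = 3*p^2 + 16*p + 1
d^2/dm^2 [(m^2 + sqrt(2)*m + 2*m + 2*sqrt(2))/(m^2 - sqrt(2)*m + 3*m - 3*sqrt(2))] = 2*(-m^3 + 2*sqrt(2)*m^3 + 15*sqrt(2)*m^2 + 6*m + 36*sqrt(2)*m + 12 + 34*sqrt(2))/(m^6 - 3*sqrt(2)*m^5 + 9*m^5 - 27*sqrt(2)*m^4 + 33*m^4 - 83*sqrt(2)*m^3 + 81*m^3 - 99*sqrt(2)*m^2 + 162*m^2 - 54*sqrt(2)*m + 162*m - 54*sqrt(2))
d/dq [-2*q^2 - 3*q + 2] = -4*q - 3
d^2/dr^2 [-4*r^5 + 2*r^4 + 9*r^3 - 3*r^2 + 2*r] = -80*r^3 + 24*r^2 + 54*r - 6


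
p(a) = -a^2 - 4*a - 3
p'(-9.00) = 14.00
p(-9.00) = -48.00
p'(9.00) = -22.00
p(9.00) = -120.00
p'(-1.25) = -1.50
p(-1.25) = 0.44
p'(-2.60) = 1.20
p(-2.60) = 0.64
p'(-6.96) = 9.92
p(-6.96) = -23.60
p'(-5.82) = 7.64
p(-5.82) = -13.59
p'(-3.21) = 2.42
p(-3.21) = -0.46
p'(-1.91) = -0.18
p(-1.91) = 0.99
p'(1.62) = -7.24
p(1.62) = -12.10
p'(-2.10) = 0.20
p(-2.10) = 0.99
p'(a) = -2*a - 4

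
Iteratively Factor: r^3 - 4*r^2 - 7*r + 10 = (r + 2)*(r^2 - 6*r + 5) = (r - 5)*(r + 2)*(r - 1)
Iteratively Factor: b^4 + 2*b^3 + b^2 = (b)*(b^3 + 2*b^2 + b) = b*(b + 1)*(b^2 + b) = b^2*(b + 1)*(b + 1)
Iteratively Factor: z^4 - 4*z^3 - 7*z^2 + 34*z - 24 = (z + 3)*(z^3 - 7*z^2 + 14*z - 8) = (z - 1)*(z + 3)*(z^2 - 6*z + 8) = (z - 4)*(z - 1)*(z + 3)*(z - 2)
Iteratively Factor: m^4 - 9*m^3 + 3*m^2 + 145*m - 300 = (m - 5)*(m^3 - 4*m^2 - 17*m + 60) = (m - 5)*(m + 4)*(m^2 - 8*m + 15) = (m - 5)*(m - 3)*(m + 4)*(m - 5)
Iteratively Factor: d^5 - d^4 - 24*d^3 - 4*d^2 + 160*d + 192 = (d + 3)*(d^4 - 4*d^3 - 12*d^2 + 32*d + 64) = (d - 4)*(d + 3)*(d^3 - 12*d - 16) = (d - 4)*(d + 2)*(d + 3)*(d^2 - 2*d - 8) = (d - 4)*(d + 2)^2*(d + 3)*(d - 4)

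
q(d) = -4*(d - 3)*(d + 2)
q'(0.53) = -0.24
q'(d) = 4 - 8*d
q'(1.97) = -11.76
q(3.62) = -13.94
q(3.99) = -23.72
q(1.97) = 16.36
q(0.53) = 25.00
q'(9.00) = -68.00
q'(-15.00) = 124.00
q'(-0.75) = 10.00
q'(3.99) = -27.92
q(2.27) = 12.47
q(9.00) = -264.00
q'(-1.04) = 12.32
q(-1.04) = 15.51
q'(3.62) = -24.96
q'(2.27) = -14.16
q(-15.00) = -936.00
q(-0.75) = 18.75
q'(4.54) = -32.32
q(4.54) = -40.29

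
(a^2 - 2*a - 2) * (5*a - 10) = 5*a^3 - 20*a^2 + 10*a + 20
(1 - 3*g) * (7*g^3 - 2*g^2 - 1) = -21*g^4 + 13*g^3 - 2*g^2 + 3*g - 1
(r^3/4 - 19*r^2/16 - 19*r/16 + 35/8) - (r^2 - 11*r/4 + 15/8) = r^3/4 - 35*r^2/16 + 25*r/16 + 5/2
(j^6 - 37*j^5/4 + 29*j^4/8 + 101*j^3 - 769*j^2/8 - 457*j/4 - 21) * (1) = j^6 - 37*j^5/4 + 29*j^4/8 + 101*j^3 - 769*j^2/8 - 457*j/4 - 21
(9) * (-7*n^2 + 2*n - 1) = -63*n^2 + 18*n - 9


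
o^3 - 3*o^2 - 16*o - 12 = (o - 6)*(o + 1)*(o + 2)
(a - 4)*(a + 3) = a^2 - a - 12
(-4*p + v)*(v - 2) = -4*p*v + 8*p + v^2 - 2*v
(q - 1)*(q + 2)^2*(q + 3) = q^4 + 6*q^3 + 9*q^2 - 4*q - 12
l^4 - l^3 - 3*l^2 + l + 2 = (l - 2)*(l - 1)*(l + 1)^2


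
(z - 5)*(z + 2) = z^2 - 3*z - 10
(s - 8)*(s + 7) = s^2 - s - 56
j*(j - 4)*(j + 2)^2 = j^4 - 12*j^2 - 16*j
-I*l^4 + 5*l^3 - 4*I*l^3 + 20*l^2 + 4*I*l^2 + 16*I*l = l*(l + 4)*(l + 4*I)*(-I*l + 1)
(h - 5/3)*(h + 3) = h^2 + 4*h/3 - 5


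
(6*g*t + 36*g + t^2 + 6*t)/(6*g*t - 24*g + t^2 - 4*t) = (t + 6)/(t - 4)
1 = 1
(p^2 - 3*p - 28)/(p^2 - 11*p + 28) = (p + 4)/(p - 4)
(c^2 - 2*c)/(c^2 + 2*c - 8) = c/(c + 4)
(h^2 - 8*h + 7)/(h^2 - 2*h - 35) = (h - 1)/(h + 5)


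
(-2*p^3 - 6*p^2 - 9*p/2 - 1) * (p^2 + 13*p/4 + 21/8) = -2*p^5 - 25*p^4/2 - 117*p^3/4 - 251*p^2/8 - 241*p/16 - 21/8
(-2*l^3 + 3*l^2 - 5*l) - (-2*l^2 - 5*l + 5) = -2*l^3 + 5*l^2 - 5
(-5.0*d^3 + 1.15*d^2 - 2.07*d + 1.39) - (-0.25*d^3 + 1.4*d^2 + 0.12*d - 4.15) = -4.75*d^3 - 0.25*d^2 - 2.19*d + 5.54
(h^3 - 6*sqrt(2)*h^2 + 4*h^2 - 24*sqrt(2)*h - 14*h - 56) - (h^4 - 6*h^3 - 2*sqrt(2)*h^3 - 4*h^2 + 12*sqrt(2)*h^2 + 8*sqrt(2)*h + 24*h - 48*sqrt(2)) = -h^4 + 2*sqrt(2)*h^3 + 7*h^3 - 18*sqrt(2)*h^2 + 8*h^2 - 32*sqrt(2)*h - 38*h - 56 + 48*sqrt(2)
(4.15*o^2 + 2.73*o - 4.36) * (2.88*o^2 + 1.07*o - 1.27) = 11.952*o^4 + 12.3029*o^3 - 14.9062*o^2 - 8.1323*o + 5.5372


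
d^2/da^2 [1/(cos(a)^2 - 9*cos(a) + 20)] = (-4*sin(a)^4 + 3*sin(a)^2 - 855*cos(a)/4 + 27*cos(3*a)/4 + 123)/((cos(a) - 5)^3*(cos(a) - 4)^3)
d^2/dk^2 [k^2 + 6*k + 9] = 2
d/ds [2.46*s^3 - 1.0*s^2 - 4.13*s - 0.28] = 7.38*s^2 - 2.0*s - 4.13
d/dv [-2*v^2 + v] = 1 - 4*v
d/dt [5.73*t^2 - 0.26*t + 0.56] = 11.46*t - 0.26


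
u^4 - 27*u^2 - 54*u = u*(u - 6)*(u + 3)^2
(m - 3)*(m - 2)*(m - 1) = m^3 - 6*m^2 + 11*m - 6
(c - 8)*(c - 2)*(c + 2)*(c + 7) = c^4 - c^3 - 60*c^2 + 4*c + 224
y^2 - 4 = (y - 2)*(y + 2)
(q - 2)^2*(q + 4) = q^3 - 12*q + 16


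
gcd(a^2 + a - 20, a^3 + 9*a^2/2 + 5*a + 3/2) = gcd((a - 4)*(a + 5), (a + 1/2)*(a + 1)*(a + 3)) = 1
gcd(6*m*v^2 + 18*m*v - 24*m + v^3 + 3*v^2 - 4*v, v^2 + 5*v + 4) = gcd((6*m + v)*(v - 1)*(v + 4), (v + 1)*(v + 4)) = v + 4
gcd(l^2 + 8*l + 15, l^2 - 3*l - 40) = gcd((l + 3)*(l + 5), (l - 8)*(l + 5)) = l + 5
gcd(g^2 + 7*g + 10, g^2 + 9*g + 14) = g + 2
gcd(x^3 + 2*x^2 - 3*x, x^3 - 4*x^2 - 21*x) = x^2 + 3*x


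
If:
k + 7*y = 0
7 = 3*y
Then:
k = -49/3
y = 7/3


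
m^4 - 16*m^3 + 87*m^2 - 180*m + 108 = (m - 6)^2*(m - 3)*(m - 1)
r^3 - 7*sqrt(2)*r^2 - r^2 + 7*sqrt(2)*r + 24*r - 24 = (r - 1)*(r - 4*sqrt(2))*(r - 3*sqrt(2))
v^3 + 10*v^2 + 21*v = v*(v + 3)*(v + 7)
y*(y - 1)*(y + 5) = y^3 + 4*y^2 - 5*y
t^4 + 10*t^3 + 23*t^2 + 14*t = t*(t + 1)*(t + 2)*(t + 7)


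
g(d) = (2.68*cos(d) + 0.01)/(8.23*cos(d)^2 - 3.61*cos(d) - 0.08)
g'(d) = (16.46*sin(d)*cos(d) - 3.61*sin(d))*(2.68*cos(d) + 0.01)/(8.23*cos(d)^2 - 3.61*cos(d) - 0.08)^2 - 2.68*sin(d)/(8.23*cos(d)^2 - 3.61*cos(d) - 0.08) = (22.0564*cos(d)^2 + 0.1646*cos(d) + 0.1783)*sin(d)/(67.7329*cos(d)^4 - 59.4206*cos(d)^3 + 11.7153*cos(d)^2 + 0.5776*cos(d) + 0.0064)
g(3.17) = -0.23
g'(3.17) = -0.00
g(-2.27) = -0.30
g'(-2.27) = -0.22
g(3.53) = -0.24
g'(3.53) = -0.07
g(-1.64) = -0.84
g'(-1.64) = -6.22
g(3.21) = -0.23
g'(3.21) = -0.01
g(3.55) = -0.24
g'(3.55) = -0.07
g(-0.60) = 0.87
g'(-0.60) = -1.34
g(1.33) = -1.37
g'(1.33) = 6.39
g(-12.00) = 0.83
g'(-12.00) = 1.15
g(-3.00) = -0.23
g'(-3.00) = -0.02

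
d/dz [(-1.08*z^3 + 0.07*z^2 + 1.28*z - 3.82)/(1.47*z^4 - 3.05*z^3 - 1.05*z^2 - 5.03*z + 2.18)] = (1.5876*z^6 - 0.2058*z^5 - 4.2973*z^4 + 41.1344*z^3 - 41.0243*z^2 - 7.7168*z - 16.4242)/(2.1609*z^8 - 8.967*z^7 + 6.2155*z^6 - 8.3832*z^5 + 38.1947*z^4 - 2.735*z^3 + 20.7229*z^2 - 21.9308*z + 4.7524)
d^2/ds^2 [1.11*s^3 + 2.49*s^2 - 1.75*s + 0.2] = 6.66*s + 4.98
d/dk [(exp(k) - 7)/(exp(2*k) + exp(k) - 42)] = (-(exp(k) - 7)*(2*exp(k) + 1) + exp(2*k) + exp(k) - 42)*exp(k)/(exp(2*k) + exp(k) - 42)^2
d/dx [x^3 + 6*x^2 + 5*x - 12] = 3*x^2 + 12*x + 5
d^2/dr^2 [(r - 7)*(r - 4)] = 2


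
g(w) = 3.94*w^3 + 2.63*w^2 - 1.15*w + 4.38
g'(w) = 11.82*w^2 + 5.26*w - 1.15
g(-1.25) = 2.23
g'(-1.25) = 10.74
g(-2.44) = -34.39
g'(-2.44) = 56.39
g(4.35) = 373.46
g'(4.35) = 245.39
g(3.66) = 228.57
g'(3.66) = 176.44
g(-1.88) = -10.34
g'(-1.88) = 30.74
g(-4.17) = -230.79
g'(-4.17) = 182.45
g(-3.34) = -109.24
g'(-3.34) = 113.14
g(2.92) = 121.54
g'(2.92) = 114.99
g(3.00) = 130.98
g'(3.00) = 121.01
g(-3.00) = -74.88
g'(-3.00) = 89.45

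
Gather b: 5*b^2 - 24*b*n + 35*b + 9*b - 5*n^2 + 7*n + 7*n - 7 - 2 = 5*b^2 + b*(44 - 24*n) - 5*n^2 + 14*n - 9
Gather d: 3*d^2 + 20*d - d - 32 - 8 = 3*d^2 + 19*d - 40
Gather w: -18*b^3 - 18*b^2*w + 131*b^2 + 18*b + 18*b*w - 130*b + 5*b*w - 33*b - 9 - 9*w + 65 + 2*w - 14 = -18*b^3 + 131*b^2 - 145*b + w*(-18*b^2 + 23*b - 7) + 42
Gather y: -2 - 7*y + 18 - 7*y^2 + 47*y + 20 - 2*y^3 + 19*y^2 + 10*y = -2*y^3 + 12*y^2 + 50*y + 36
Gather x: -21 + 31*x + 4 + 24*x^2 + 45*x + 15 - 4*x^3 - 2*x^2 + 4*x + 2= -4*x^3 + 22*x^2 + 80*x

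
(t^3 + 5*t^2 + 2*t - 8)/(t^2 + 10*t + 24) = (t^2 + t - 2)/(t + 6)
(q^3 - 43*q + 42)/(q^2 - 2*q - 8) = (-q^3 + 43*q - 42)/(-q^2 + 2*q + 8)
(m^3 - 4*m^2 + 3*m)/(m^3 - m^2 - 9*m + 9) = m/(m + 3)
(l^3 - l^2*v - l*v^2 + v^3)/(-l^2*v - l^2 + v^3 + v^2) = (-l + v)/(v + 1)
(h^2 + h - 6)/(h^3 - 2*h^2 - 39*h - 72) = (h - 2)/(h^2 - 5*h - 24)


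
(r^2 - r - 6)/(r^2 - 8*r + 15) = (r + 2)/(r - 5)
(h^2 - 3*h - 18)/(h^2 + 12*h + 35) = (h^2 - 3*h - 18)/(h^2 + 12*h + 35)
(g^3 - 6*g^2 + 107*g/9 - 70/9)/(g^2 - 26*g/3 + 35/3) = (3*g^2 - 13*g + 14)/(3*(g - 7))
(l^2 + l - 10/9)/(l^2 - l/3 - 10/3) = (l - 2/3)/(l - 2)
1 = 1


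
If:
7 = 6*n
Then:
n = 7/6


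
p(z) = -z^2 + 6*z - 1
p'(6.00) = -6.00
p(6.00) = -1.00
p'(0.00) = 6.00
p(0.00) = -1.00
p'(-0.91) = 7.82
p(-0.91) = -7.29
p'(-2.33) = 10.66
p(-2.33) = -20.41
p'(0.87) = 4.26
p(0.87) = 3.46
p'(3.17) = -0.34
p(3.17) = 7.97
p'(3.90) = -1.80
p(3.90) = 7.19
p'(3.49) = -0.98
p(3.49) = 7.76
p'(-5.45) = 16.90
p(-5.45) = -63.40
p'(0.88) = 4.24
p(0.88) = 3.51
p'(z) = 6 - 2*z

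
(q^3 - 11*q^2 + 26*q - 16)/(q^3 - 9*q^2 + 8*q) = (q - 2)/q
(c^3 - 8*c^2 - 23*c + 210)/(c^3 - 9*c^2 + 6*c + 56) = (c^2 - c - 30)/(c^2 - 2*c - 8)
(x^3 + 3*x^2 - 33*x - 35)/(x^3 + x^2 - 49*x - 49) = (x - 5)/(x - 7)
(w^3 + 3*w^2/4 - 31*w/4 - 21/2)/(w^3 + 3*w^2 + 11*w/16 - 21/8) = 4*(w - 3)/(4*w - 3)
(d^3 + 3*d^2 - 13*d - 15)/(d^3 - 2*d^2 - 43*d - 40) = (d - 3)/(d - 8)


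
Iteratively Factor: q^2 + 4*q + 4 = (q + 2)*(q + 2)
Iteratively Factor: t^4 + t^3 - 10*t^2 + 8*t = (t - 1)*(t^3 + 2*t^2 - 8*t) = (t - 2)*(t - 1)*(t^2 + 4*t) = (t - 2)*(t - 1)*(t + 4)*(t)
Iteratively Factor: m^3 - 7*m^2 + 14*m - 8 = (m - 2)*(m^2 - 5*m + 4) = (m - 2)*(m - 1)*(m - 4)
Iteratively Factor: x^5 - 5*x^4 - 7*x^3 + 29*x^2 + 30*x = (x + 2)*(x^4 - 7*x^3 + 7*x^2 + 15*x) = (x - 5)*(x + 2)*(x^3 - 2*x^2 - 3*x) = (x - 5)*(x + 1)*(x + 2)*(x^2 - 3*x) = x*(x - 5)*(x + 1)*(x + 2)*(x - 3)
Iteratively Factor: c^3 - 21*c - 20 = (c - 5)*(c^2 + 5*c + 4) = (c - 5)*(c + 4)*(c + 1)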